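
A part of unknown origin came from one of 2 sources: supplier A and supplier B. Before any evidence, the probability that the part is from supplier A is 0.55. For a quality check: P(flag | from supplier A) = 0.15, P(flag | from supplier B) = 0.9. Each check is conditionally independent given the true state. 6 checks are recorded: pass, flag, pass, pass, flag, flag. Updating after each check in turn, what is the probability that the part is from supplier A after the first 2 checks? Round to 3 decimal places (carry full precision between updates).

Each posterior becomes the prior for the next update.
After 'pass': P(supplier A) = 0.85·0.5500 / (0.85·0.5500 + 0.1·0.4500) ≈ 0.9122
After 'flag': P(supplier A) = 0.15·0.9122 / (0.15·0.9122 + 0.9·0.0878) ≈ 0.6339

0.634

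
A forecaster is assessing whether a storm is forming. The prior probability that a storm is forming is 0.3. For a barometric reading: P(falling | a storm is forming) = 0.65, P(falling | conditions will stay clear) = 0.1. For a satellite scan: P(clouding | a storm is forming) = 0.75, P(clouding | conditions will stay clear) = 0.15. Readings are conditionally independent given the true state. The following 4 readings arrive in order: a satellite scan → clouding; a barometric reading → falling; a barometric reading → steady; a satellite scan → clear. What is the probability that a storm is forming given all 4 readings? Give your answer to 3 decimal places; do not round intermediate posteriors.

0.614

After a satellite scan='clouding': P(storm) = 0.75·0.3000 / (0.75·0.3000 + 0.15·0.7000) ≈ 0.6818
After a barometric reading='falling': P(storm) = 0.65·0.6818 / (0.65·0.6818 + 0.1·0.3182) ≈ 0.9330
After a barometric reading='steady': P(storm) = 0.35·0.9330 / (0.35·0.9330 + 0.9·0.0670) ≈ 0.8442
After a satellite scan='clear': P(storm) = 0.25·0.8442 / (0.25·0.8442 + 0.85·0.1558) ≈ 0.6144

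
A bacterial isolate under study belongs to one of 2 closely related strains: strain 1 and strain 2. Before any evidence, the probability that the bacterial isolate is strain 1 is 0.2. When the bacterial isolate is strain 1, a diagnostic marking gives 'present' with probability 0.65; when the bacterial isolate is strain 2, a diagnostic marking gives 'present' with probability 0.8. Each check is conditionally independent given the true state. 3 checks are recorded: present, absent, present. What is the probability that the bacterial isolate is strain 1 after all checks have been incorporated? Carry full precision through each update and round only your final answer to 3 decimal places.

0.224

After 'present': P(strain 1) = 0.65·0.2000 / (0.65·0.2000 + 0.8·0.8000) ≈ 0.1688
After 'absent': P(strain 1) = 0.35·0.1688 / (0.35·0.1688 + 0.2·0.8312) ≈ 0.2622
After 'present': P(strain 1) = 0.65·0.2622 / (0.65·0.2622 + 0.8·0.7378) ≈ 0.2241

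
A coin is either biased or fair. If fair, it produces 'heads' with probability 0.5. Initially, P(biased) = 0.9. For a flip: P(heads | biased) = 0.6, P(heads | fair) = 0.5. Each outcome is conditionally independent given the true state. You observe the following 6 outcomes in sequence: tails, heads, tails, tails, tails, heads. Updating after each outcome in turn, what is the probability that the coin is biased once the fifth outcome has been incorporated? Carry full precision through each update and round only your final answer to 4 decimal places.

0.8156

After 'tails': P(biased) = 0.4·0.9000 / (0.4·0.9000 + 0.5·0.1000) ≈ 0.8780
After 'heads': P(biased) = 0.6·0.8780 / (0.6·0.8780 + 0.5·0.1220) ≈ 0.8963
After 'tails': P(biased) = 0.4·0.8963 / (0.4·0.8963 + 0.5·0.1037) ≈ 0.8736
After 'tails': P(biased) = 0.4·0.8736 / (0.4·0.8736 + 0.5·0.1264) ≈ 0.8469
After 'tails': P(biased) = 0.4·0.8469 / (0.4·0.8469 + 0.5·0.1531) ≈ 0.8156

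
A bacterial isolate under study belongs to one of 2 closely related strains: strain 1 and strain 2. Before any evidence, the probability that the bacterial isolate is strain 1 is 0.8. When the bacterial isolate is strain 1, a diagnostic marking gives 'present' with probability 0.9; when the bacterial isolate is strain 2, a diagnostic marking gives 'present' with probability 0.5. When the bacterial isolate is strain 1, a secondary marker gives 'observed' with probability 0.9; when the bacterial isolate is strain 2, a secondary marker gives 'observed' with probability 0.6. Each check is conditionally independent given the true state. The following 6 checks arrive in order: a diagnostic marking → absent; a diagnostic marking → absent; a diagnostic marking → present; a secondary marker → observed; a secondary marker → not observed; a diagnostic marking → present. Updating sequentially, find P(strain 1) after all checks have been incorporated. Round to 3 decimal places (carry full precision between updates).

0.163

After a diagnostic marking='absent': P(strain 1) = 0.1·0.8000 / (0.1·0.8000 + 0.5·0.2000) ≈ 0.4444
After a diagnostic marking='absent': P(strain 1) = 0.1·0.4444 / (0.1·0.4444 + 0.5·0.5556) ≈ 0.1379
After a diagnostic marking='present': P(strain 1) = 0.9·0.1379 / (0.9·0.1379 + 0.5·0.8621) ≈ 0.2236
After a secondary marker='observed': P(strain 1) = 0.9·0.2236 / (0.9·0.2236 + 0.6·0.7764) ≈ 0.3017
After a secondary marker='not observed': P(strain 1) = 0.1·0.3017 / (0.1·0.3017 + 0.4·0.6983) ≈ 0.0975
After a diagnostic marking='present': P(strain 1) = 0.9·0.0975 / (0.9·0.0975 + 0.5·0.9025) ≈ 0.1628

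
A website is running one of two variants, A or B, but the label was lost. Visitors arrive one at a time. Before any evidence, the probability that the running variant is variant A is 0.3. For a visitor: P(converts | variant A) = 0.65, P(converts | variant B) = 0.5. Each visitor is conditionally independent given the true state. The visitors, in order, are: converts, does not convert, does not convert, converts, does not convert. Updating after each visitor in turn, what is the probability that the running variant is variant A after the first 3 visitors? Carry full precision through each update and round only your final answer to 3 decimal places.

0.214

After 'converts': P(A) = 0.65·0.3000 / (0.65·0.3000 + 0.5·0.7000) ≈ 0.3578
After 'does not convert': P(A) = 0.35·0.3578 / (0.35·0.3578 + 0.5·0.6422) ≈ 0.2806
After 'does not convert': P(A) = 0.35·0.2806 / (0.35·0.2806 + 0.5·0.7194) ≈ 0.2145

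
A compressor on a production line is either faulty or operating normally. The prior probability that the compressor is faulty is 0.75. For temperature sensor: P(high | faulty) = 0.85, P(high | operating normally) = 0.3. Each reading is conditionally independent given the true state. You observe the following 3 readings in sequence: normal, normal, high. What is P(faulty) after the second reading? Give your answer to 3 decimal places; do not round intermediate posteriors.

Each posterior becomes the prior for the next update.
After 'normal': P(faulty) = 0.15·0.7500 / (0.15·0.7500 + 0.7·0.2500) ≈ 0.3913
After 'normal': P(faulty) = 0.15·0.3913 / (0.15·0.3913 + 0.7·0.6087) ≈ 0.1211

0.121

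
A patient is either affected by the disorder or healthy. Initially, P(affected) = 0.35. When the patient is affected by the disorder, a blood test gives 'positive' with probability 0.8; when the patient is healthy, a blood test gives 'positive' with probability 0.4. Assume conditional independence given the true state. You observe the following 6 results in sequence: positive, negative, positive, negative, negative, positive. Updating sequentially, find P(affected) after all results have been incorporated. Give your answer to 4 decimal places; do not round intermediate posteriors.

After 'positive': P(affected) = 0.8·0.3500 / (0.8·0.3500 + 0.4·0.6500) ≈ 0.5185
After 'negative': P(affected) = 0.2·0.5185 / (0.2·0.5185 + 0.6·0.4815) ≈ 0.2642
After 'positive': P(affected) = 0.8·0.2642 / (0.8·0.2642 + 0.4·0.7358) ≈ 0.4179
After 'negative': P(affected) = 0.2·0.4179 / (0.2·0.4179 + 0.6·0.5821) ≈ 0.1931
After 'negative': P(affected) = 0.2·0.1931 / (0.2·0.1931 + 0.6·0.8069) ≈ 0.0739
After 'positive': P(affected) = 0.8·0.0739 / (0.8·0.0739 + 0.4·0.9261) ≈ 0.1376

0.1376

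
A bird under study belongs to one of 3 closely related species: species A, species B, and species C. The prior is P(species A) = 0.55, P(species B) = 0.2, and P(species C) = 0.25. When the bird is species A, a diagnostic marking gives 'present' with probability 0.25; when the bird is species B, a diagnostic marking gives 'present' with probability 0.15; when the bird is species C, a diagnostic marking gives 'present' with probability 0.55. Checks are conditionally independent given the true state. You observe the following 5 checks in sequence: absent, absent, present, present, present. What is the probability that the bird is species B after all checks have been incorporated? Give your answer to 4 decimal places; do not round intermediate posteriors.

Each posterior becomes the prior for the next update.
After 'absent': normaliser = 0.75·0.5500 + 0.85·0.2000 + 0.45·0.2500; P(species A) ≈ 0.5935, P(species B) ≈ 0.2446, P(species C) ≈ 0.1619
After 'absent': normaliser = 0.75·0.5935 + 0.85·0.2446 + 0.45·0.1619; P(species A) ≈ 0.6132, P(species B) ≈ 0.2864, P(species C) ≈ 0.1003
After 'present': normaliser = 0.25·0.6132 + 0.15·0.2864 + 0.55·0.1003; P(species A) ≈ 0.6097, P(species B) ≈ 0.1709, P(species C) ≈ 0.2195
After 'present': normaliser = 0.25·0.6097 + 0.15·0.1709 + 0.55·0.2195; P(species A) ≈ 0.5102, P(species B) ≈ 0.0858, P(species C) ≈ 0.4041
After 'present': normaliser = 0.25·0.5102 + 0.15·0.0858 + 0.55·0.4041; P(species A) ≈ 0.3517, P(species B) ≈ 0.0355, P(species C) ≈ 0.6128

0.0355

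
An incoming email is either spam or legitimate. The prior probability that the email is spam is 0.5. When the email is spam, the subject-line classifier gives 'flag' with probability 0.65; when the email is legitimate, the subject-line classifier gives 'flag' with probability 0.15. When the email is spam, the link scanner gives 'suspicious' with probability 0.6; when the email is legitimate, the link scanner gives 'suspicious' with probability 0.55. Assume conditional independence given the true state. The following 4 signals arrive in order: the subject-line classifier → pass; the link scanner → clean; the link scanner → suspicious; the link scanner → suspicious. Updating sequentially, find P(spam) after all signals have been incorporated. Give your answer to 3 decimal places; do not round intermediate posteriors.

0.303

After the subject-line classifier='pass': P(spam) = 0.35·0.5000 / (0.35·0.5000 + 0.85·0.5000) ≈ 0.2917
After the link scanner='clean': P(spam) = 0.4·0.2917 / (0.4·0.2917 + 0.45·0.7083) ≈ 0.2679
After the link scanner='suspicious': P(spam) = 0.6·0.2679 / (0.6·0.2679 + 0.55·0.7321) ≈ 0.2854
After the link scanner='suspicious': P(spam) = 0.6·0.2854 / (0.6·0.2854 + 0.55·0.7146) ≈ 0.3034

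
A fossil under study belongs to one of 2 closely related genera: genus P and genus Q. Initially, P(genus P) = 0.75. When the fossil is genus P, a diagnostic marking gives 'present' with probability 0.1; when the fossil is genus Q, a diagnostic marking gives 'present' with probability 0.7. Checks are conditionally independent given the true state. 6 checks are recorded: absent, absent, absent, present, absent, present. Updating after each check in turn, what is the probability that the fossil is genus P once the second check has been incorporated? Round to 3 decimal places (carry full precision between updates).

After 'absent': P(genus P) = 0.9·0.7500 / (0.9·0.7500 + 0.3·0.2500) ≈ 0.9000
After 'absent': P(genus P) = 0.9·0.9000 / (0.9·0.9000 + 0.3·0.1000) ≈ 0.9643

0.964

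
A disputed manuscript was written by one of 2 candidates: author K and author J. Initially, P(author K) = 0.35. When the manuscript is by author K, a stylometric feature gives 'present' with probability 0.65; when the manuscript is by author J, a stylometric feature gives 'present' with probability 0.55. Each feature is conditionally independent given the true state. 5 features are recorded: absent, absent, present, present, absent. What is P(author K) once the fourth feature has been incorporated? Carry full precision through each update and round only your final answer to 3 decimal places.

0.313

After 'absent': P(author K) = 0.35·0.3500 / (0.35·0.3500 + 0.45·0.6500) ≈ 0.2952
After 'absent': P(author K) = 0.35·0.2952 / (0.35·0.2952 + 0.45·0.7048) ≈ 0.2457
After 'present': P(author K) = 0.65·0.2457 / (0.65·0.2457 + 0.55·0.7543) ≈ 0.2780
After 'present': P(author K) = 0.65·0.2780 / (0.65·0.2780 + 0.55·0.7220) ≈ 0.3127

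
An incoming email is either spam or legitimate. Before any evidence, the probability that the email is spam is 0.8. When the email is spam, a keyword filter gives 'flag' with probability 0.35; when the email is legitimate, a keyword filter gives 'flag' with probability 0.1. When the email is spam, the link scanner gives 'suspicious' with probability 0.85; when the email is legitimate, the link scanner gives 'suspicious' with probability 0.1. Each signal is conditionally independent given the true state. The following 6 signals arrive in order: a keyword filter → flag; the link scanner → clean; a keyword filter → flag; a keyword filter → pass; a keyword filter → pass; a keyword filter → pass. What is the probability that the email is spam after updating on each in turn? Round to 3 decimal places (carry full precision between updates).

Each posterior becomes the prior for the next update.
After a keyword filter='flag': P(spam) = 0.35·0.8000 / (0.35·0.8000 + 0.1·0.2000) ≈ 0.9333
After the link scanner='clean': P(spam) = 0.15·0.9333 / (0.15·0.9333 + 0.9·0.0667) ≈ 0.7000
After a keyword filter='flag': P(spam) = 0.35·0.7000 / (0.35·0.7000 + 0.1·0.3000) ≈ 0.8909
After a keyword filter='pass': P(spam) = 0.65·0.8909 / (0.65·0.8909 + 0.9·0.1091) ≈ 0.8550
After a keyword filter='pass': P(spam) = 0.65·0.8550 / (0.65·0.8550 + 0.9·0.1450) ≈ 0.8099
After a keyword filter='pass': P(spam) = 0.65·0.8099 / (0.65·0.8099 + 0.9·0.1901) ≈ 0.7547

0.755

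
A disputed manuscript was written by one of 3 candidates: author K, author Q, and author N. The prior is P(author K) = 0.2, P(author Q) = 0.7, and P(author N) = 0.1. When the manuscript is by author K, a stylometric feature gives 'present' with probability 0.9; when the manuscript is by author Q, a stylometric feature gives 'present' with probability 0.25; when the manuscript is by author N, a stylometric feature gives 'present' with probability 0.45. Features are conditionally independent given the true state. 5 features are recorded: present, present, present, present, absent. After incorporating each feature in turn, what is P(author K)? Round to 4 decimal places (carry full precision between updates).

0.7529

After 'present': normaliser = 0.9·0.2000 + 0.25·0.7000 + 0.45·0.1000; P(author K) ≈ 0.4500, P(author Q) ≈ 0.4375, P(author N) ≈ 0.1125
After 'present': normaliser = 0.9·0.4500 + 0.25·0.4375 + 0.45·0.1125; P(author K) ≈ 0.7168, P(author Q) ≈ 0.1936, P(author N) ≈ 0.0896
After 'present': normaliser = 0.9·0.7168 + 0.25·0.1936 + 0.45·0.0896; P(author K) ≈ 0.8791, P(author Q) ≈ 0.0659, P(author N) ≈ 0.0549
After 'present': normaliser = 0.9·0.8791 + 0.25·0.0659 + 0.45·0.0549; P(author K) ≈ 0.9505, P(author Q) ≈ 0.0198, P(author N) ≈ 0.0297
After 'absent': normaliser = 0.1·0.9505 + 0.75·0.0198 + 0.55·0.0297; P(author K) ≈ 0.7529, P(author Q) ≈ 0.1177, P(author N) ≈ 0.1294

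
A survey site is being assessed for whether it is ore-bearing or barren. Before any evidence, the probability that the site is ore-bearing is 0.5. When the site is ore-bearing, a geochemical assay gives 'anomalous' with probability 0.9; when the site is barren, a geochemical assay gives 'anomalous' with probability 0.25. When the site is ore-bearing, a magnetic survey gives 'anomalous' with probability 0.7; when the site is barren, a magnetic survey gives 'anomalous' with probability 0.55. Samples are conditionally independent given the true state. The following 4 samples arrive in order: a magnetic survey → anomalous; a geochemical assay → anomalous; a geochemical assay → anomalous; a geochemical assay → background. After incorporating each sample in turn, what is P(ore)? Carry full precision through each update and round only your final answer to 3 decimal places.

Apply Bayes' rule sequentially, carrying P(ore) forward.
After a magnetic survey='anomalous': P(ore) = 0.7·0.5000 / (0.7·0.5000 + 0.55·0.5000) ≈ 0.5600
After a geochemical assay='anomalous': P(ore) = 0.9·0.5600 / (0.9·0.5600 + 0.25·0.4400) ≈ 0.8208
After a geochemical assay='anomalous': P(ore) = 0.9·0.8208 / (0.9·0.8208 + 0.25·0.1792) ≈ 0.9428
After a geochemical assay='background': P(ore) = 0.1·0.9428 / (0.1·0.9428 + 0.75·0.0572) ≈ 0.6874

0.687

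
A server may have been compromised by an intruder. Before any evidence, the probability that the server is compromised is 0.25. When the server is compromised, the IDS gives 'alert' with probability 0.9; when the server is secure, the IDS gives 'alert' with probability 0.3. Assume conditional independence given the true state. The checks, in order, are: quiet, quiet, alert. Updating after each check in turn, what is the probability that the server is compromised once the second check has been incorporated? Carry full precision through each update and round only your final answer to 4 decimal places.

0.0068

After 'quiet': P(compromised) = 0.1·0.2500 / (0.1·0.2500 + 0.7·0.7500) ≈ 0.0455
After 'quiet': P(compromised) = 0.1·0.0455 / (0.1·0.0455 + 0.7·0.9545) ≈ 0.0068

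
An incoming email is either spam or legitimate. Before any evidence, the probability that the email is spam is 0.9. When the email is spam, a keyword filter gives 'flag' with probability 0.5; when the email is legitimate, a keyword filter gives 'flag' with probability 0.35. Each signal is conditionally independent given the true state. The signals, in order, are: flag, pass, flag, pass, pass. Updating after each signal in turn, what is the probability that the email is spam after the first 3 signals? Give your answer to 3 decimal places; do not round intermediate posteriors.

0.934

After 'flag': P(spam) = 0.5·0.9000 / (0.5·0.9000 + 0.35·0.1000) ≈ 0.9278
After 'pass': P(spam) = 0.5·0.9278 / (0.5·0.9278 + 0.65·0.0722) ≈ 0.9082
After 'flag': P(spam) = 0.5·0.9082 / (0.5·0.9082 + 0.35·0.0918) ≈ 0.9339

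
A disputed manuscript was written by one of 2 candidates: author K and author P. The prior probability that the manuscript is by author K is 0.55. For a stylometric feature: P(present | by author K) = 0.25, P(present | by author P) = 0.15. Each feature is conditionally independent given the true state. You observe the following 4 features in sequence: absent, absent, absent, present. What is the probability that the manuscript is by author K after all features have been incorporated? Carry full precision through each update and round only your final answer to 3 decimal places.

0.583

After 'absent': P(author K) = 0.75·0.5500 / (0.75·0.5500 + 0.85·0.4500) ≈ 0.5189
After 'absent': P(author K) = 0.75·0.5189 / (0.75·0.5189 + 0.85·0.4811) ≈ 0.4876
After 'absent': P(author K) = 0.75·0.4876 / (0.75·0.4876 + 0.85·0.5124) ≈ 0.4564
After 'present': P(author K) = 0.25·0.4564 / (0.25·0.4564 + 0.15·0.5436) ≈ 0.5832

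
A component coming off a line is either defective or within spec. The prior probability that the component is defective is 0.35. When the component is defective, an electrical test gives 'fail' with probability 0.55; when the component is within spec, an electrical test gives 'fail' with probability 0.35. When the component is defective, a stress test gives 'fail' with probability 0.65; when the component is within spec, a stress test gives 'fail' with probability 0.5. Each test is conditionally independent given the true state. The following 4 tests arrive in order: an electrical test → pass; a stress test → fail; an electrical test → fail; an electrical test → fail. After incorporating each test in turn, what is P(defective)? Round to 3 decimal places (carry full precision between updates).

0.545

After an electrical test='pass': P(defective) = 0.45·0.3500 / (0.45·0.3500 + 0.65·0.6500) ≈ 0.2716
After a stress test='fail': P(defective) = 0.65·0.2716 / (0.65·0.2716 + 0.5·0.7284) ≈ 0.3264
After an electrical test='fail': P(defective) = 0.55·0.3264 / (0.55·0.3264 + 0.35·0.6736) ≈ 0.4323
After an electrical test='fail': P(defective) = 0.55·0.4323 / (0.55·0.4323 + 0.35·0.5677) ≈ 0.5448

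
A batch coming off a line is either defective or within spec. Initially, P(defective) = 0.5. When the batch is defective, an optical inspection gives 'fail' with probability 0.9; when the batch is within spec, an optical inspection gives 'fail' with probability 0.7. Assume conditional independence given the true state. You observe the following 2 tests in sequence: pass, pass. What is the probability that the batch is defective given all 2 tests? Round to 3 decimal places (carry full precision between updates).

0.100

Each posterior becomes the prior for the next update.
After 'pass': P(defective) = 0.1·0.5000 / (0.1·0.5000 + 0.3·0.5000) ≈ 0.2500
After 'pass': P(defective) = 0.1·0.2500 / (0.1·0.2500 + 0.3·0.7500) ≈ 0.1000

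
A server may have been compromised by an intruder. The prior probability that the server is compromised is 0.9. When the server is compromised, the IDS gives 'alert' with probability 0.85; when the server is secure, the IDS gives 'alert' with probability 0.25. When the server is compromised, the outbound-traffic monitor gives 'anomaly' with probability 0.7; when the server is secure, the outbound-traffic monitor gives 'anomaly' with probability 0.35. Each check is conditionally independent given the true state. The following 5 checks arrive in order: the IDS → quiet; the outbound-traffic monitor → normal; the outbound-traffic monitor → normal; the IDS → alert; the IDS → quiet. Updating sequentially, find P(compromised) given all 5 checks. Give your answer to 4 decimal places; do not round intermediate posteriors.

Each posterior becomes the prior for the next update.
After the IDS='quiet': P(compromised) = 0.15·0.9000 / (0.15·0.9000 + 0.75·0.1000) ≈ 0.6429
After the outbound-traffic monitor='normal': P(compromised) = 0.3·0.6429 / (0.3·0.6429 + 0.65·0.3571) ≈ 0.4538
After the outbound-traffic monitor='normal': P(compromised) = 0.3·0.4538 / (0.3·0.4538 + 0.65·0.5462) ≈ 0.2772
After the IDS='alert': P(compromised) = 0.85·0.2772 / (0.85·0.2772 + 0.25·0.7228) ≈ 0.5659
After the IDS='quiet': P(compromised) = 0.15·0.5659 / (0.15·0.5659 + 0.75·0.4341) ≈ 0.2068

0.2068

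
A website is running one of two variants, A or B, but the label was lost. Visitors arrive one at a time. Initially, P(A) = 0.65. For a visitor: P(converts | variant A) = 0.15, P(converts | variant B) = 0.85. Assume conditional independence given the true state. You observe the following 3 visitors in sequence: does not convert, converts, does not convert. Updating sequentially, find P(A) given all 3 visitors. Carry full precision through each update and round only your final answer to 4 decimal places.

0.9132

After 'does not convert': P(A) = 0.85·0.6500 / (0.85·0.6500 + 0.15·0.3500) ≈ 0.9132
After 'converts': P(A) = 0.15·0.9132 / (0.15·0.9132 + 0.85·0.0868) ≈ 0.6500
After 'does not convert': P(A) = 0.85·0.6500 / (0.85·0.6500 + 0.15·0.3500) ≈ 0.9132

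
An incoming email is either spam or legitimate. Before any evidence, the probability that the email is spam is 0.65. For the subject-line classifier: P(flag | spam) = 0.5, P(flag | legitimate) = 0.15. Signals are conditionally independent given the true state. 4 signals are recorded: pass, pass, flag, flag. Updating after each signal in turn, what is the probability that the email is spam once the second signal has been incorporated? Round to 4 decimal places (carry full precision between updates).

0.3912

After 'pass': P(spam) = 0.5·0.6500 / (0.5·0.6500 + 0.85·0.3500) ≈ 0.5221
After 'pass': P(spam) = 0.5·0.5221 / (0.5·0.5221 + 0.85·0.4779) ≈ 0.3912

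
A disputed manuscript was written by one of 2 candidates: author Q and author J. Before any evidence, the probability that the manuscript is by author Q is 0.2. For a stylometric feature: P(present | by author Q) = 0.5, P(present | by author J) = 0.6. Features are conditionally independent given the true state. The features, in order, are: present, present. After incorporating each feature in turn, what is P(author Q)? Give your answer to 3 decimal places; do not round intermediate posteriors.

After 'present': P(author Q) = 0.5·0.2000 / (0.5·0.2000 + 0.6·0.8000) ≈ 0.1724
After 'present': P(author Q) = 0.5·0.1724 / (0.5·0.1724 + 0.6·0.8276) ≈ 0.1479

0.148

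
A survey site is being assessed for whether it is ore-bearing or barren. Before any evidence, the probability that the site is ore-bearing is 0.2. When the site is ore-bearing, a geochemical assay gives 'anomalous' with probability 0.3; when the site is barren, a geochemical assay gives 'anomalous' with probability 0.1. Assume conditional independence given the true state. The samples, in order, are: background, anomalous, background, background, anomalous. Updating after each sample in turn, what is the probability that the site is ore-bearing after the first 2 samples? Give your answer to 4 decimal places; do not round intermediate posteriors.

0.3684

After 'background': P(ore) = 0.7·0.2000 / (0.7·0.2000 + 0.9·0.8000) ≈ 0.1628
After 'anomalous': P(ore) = 0.3·0.1628 / (0.3·0.1628 + 0.1·0.8372) ≈ 0.3684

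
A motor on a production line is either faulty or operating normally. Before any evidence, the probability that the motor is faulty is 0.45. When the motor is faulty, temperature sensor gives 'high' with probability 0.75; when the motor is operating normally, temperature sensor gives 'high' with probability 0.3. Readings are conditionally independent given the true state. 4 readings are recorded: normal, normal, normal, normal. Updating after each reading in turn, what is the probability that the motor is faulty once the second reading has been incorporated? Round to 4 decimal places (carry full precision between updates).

After 'normal': P(faulty) = 0.25·0.4500 / (0.25·0.4500 + 0.7·0.5500) ≈ 0.2261
After 'normal': P(faulty) = 0.25·0.2261 / (0.25·0.2261 + 0.7·0.7739) ≈ 0.0945

0.0945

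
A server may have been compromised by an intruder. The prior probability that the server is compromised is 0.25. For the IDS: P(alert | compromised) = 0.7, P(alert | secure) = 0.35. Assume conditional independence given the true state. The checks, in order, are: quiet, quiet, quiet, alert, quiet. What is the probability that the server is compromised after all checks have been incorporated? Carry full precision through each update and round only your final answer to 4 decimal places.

0.0294

Each posterior becomes the prior for the next update.
After 'quiet': P(compromised) = 0.3·0.2500 / (0.3·0.2500 + 0.65·0.7500) ≈ 0.1333
After 'quiet': P(compromised) = 0.3·0.1333 / (0.3·0.1333 + 0.65·0.8667) ≈ 0.0663
After 'quiet': P(compromised) = 0.3·0.0663 / (0.3·0.0663 + 0.65·0.9337) ≈ 0.0317
After 'alert': P(compromised) = 0.7·0.0317 / (0.7·0.0317 + 0.35·0.9683) ≈ 0.0615
After 'quiet': P(compromised) = 0.3·0.0615 / (0.3·0.0615 + 0.65·0.9385) ≈ 0.0294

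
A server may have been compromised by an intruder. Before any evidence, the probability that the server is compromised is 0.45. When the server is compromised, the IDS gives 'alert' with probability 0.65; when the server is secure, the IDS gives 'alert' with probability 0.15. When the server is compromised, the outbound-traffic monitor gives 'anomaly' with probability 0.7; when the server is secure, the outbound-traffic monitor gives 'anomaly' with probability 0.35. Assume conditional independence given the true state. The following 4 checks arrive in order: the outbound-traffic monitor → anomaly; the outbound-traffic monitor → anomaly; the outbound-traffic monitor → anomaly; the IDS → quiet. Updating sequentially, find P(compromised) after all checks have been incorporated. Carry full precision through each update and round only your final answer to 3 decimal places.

After the outbound-traffic monitor='anomaly': P(compromised) = 0.7·0.4500 / (0.7·0.4500 + 0.35·0.5500) ≈ 0.6207
After the outbound-traffic monitor='anomaly': P(compromised) = 0.7·0.6207 / (0.7·0.6207 + 0.35·0.3793) ≈ 0.7660
After the outbound-traffic monitor='anomaly': P(compromised) = 0.7·0.7660 / (0.7·0.7660 + 0.35·0.2340) ≈ 0.8675
After the IDS='quiet': P(compromised) = 0.35·0.8675 / (0.35·0.8675 + 0.85·0.1325) ≈ 0.7294

0.729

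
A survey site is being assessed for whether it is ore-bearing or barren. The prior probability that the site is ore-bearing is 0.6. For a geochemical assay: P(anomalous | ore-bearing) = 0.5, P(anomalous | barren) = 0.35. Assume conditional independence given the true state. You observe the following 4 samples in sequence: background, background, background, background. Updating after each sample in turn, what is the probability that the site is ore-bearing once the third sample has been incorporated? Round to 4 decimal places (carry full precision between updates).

0.4057

After 'background': P(ore) = 0.5·0.6000 / (0.5·0.6000 + 0.65·0.4000) ≈ 0.5357
After 'background': P(ore) = 0.5·0.5357 / (0.5·0.5357 + 0.65·0.4643) ≈ 0.4702
After 'background': P(ore) = 0.5·0.4702 / (0.5·0.4702 + 0.65·0.5298) ≈ 0.4057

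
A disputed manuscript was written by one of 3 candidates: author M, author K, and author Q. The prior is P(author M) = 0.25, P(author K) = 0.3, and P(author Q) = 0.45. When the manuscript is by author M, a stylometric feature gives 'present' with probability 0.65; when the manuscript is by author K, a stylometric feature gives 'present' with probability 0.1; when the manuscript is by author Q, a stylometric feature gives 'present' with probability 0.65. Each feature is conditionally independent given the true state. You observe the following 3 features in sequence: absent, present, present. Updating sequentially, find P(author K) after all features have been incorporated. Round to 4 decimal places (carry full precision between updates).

After 'absent': normaliser = 0.35·0.2500 + 0.9·0.3000 + 0.35·0.4500; P(author M) ≈ 0.1699, P(author K) ≈ 0.5243, P(author Q) ≈ 0.3058
After 'present': normaliser = 0.65·0.1699 + 0.1·0.5243 + 0.65·0.3058; P(author M) ≈ 0.3054, P(author K) ≈ 0.1450, P(author Q) ≈ 0.5497
After 'present': normaliser = 0.65·0.3054 + 0.1·0.1450 + 0.65·0.5497; P(author M) ≈ 0.3481, P(author K) ≈ 0.0254, P(author Q) ≈ 0.6265

0.0254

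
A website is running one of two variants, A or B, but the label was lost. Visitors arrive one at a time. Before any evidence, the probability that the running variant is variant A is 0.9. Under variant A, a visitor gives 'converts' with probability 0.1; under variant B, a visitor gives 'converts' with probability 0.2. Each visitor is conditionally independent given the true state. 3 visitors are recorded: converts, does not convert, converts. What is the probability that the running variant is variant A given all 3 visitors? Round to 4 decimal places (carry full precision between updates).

Apply Bayes' rule sequentially, carrying P(A) forward.
After 'converts': P(A) = 0.1·0.9000 / (0.1·0.9000 + 0.2·0.1000) ≈ 0.8182
After 'does not convert': P(A) = 0.9·0.8182 / (0.9·0.8182 + 0.8·0.1818) ≈ 0.8351
After 'converts': P(A) = 0.1·0.8351 / (0.1·0.8351 + 0.2·0.1649) ≈ 0.7168

0.7168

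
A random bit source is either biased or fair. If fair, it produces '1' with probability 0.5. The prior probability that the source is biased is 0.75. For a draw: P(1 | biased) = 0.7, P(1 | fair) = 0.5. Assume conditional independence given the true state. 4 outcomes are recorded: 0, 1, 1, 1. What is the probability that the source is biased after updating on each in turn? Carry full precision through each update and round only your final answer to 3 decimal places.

0.832

Each posterior becomes the prior for the next update.
After '0': P(biased) = 0.3·0.7500 / (0.3·0.7500 + 0.5·0.2500) ≈ 0.6429
After '1': P(biased) = 0.7·0.6429 / (0.7·0.6429 + 0.5·0.3571) ≈ 0.7159
After '1': P(biased) = 0.7·0.7159 / (0.7·0.7159 + 0.5·0.2841) ≈ 0.7792
After '1': P(biased) = 0.7·0.7792 / (0.7·0.7792 + 0.5·0.2208) ≈ 0.8316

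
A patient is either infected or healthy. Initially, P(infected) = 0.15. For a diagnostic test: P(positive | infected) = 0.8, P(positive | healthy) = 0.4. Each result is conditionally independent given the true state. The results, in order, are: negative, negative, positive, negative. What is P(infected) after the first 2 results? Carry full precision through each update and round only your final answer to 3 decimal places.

After 'negative': P(infected) = 0.2·0.1500 / (0.2·0.1500 + 0.6·0.8500) ≈ 0.0556
After 'negative': P(infected) = 0.2·0.0556 / (0.2·0.0556 + 0.6·0.9444) ≈ 0.0192

0.019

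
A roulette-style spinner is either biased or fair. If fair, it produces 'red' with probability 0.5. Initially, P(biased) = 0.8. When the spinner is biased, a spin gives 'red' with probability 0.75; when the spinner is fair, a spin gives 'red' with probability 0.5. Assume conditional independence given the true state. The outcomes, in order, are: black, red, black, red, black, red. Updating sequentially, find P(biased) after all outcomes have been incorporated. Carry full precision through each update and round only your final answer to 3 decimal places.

Apply Bayes' rule sequentially, carrying P(biased) forward.
After 'black': P(biased) = 0.25·0.8000 / (0.25·0.8000 + 0.5·0.2000) ≈ 0.6667
After 'red': P(biased) = 0.75·0.6667 / (0.75·0.6667 + 0.5·0.3333) ≈ 0.7500
After 'black': P(biased) = 0.25·0.7500 / (0.25·0.7500 + 0.5·0.2500) ≈ 0.6000
After 'red': P(biased) = 0.75·0.6000 / (0.75·0.6000 + 0.5·0.4000) ≈ 0.6923
After 'black': P(biased) = 0.25·0.6923 / (0.25·0.6923 + 0.5·0.3077) ≈ 0.5294
After 'red': P(biased) = 0.75·0.5294 / (0.75·0.5294 + 0.5·0.4706) ≈ 0.6279

0.628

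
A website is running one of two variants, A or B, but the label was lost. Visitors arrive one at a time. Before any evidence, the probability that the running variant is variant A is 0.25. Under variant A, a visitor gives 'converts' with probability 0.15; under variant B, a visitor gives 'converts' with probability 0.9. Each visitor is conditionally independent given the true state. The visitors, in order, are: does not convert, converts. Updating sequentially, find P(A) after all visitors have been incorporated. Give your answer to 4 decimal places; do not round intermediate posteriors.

0.3208

Apply Bayes' rule sequentially, carrying P(A) forward.
After 'does not convert': P(A) = 0.85·0.2500 / (0.85·0.2500 + 0.1·0.7500) ≈ 0.7391
After 'converts': P(A) = 0.15·0.7391 / (0.15·0.7391 + 0.9·0.2609) ≈ 0.3208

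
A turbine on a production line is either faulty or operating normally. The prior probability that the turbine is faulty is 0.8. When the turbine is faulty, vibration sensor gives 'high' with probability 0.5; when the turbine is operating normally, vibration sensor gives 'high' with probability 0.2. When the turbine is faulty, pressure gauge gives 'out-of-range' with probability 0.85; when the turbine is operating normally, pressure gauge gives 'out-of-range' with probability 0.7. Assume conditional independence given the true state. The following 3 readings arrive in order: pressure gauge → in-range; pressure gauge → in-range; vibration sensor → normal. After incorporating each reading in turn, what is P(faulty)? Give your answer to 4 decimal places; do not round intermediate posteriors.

0.3846

After pressure gauge='in-range': P(faulty) = 0.15·0.8000 / (0.15·0.8000 + 0.3·0.2000) ≈ 0.6667
After pressure gauge='in-range': P(faulty) = 0.15·0.6667 / (0.15·0.6667 + 0.3·0.3333) ≈ 0.5000
After vibration sensor='normal': P(faulty) = 0.5·0.5000 / (0.5·0.5000 + 0.8·0.5000) ≈ 0.3846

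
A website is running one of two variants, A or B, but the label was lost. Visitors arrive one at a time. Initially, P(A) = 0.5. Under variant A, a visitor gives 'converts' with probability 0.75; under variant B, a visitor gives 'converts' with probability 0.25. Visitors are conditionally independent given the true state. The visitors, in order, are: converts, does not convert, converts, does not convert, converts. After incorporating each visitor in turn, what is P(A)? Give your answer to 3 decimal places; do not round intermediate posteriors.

After 'converts': P(A) = 0.75·0.5000 / (0.75·0.5000 + 0.25·0.5000) ≈ 0.7500
After 'does not convert': P(A) = 0.25·0.7500 / (0.25·0.7500 + 0.75·0.2500) ≈ 0.5000
After 'converts': P(A) = 0.75·0.5000 / (0.75·0.5000 + 0.25·0.5000) ≈ 0.7500
After 'does not convert': P(A) = 0.25·0.7500 / (0.25·0.7500 + 0.75·0.2500) ≈ 0.5000
After 'converts': P(A) = 0.75·0.5000 / (0.75·0.5000 + 0.25·0.5000) ≈ 0.7500

0.750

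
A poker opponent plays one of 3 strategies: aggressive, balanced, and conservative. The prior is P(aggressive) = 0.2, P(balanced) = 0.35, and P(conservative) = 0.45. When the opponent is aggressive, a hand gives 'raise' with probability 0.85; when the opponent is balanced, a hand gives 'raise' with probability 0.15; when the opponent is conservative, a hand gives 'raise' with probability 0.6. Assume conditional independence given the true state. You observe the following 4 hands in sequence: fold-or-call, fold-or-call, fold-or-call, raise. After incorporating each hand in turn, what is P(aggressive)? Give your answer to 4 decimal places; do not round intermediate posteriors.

0.0115

After 'fold-or-call': normaliser = 0.15·0.2000 + 0.85·0.3500 + 0.4·0.4500; P(aggressive) ≈ 0.0591, P(balanced) ≈ 0.5862, P(conservative) ≈ 0.3547
After 'fold-or-call': normaliser = 0.15·0.0591 + 0.85·0.5862 + 0.4·0.3547; P(aggressive) ≈ 0.0137, P(balanced) ≈ 0.7677, P(conservative) ≈ 0.2186
After 'fold-or-call': normaliser = 0.15·0.0137 + 0.85·0.7677 + 0.4·0.2186; P(aggressive) ≈ 0.0028, P(balanced) ≈ 0.8794, P(conservative) ≈ 0.1178
After 'raise': normaliser = 0.85·0.0028 + 0.15·0.8794 + 0.6·0.1178; P(aggressive) ≈ 0.0115, P(balanced) ≈ 0.6436, P(conservative) ≈ 0.3449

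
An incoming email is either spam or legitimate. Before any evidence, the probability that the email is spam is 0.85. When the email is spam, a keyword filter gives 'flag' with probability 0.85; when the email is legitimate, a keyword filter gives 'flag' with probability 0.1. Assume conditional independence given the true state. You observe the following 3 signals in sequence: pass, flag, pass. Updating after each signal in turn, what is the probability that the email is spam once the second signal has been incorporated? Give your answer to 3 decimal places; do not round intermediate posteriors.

Each posterior becomes the prior for the next update.
After 'pass': P(spam) = 0.15·0.8500 / (0.15·0.8500 + 0.9·0.1500) ≈ 0.4857
After 'flag': P(spam) = 0.85·0.4857 / (0.85·0.4857 + 0.1·0.5143) ≈ 0.8892

0.889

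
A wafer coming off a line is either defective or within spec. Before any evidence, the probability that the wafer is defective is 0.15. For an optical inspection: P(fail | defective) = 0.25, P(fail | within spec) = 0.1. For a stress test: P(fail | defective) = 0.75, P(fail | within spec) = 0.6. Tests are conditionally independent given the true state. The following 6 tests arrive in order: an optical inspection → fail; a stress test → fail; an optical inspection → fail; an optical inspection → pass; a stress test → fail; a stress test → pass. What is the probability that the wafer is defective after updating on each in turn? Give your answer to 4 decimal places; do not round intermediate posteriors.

After an optical inspection='fail': P(defective) = 0.25·0.1500 / (0.25·0.1500 + 0.1·0.8500) ≈ 0.3061
After a stress test='fail': P(defective) = 0.75·0.3061 / (0.75·0.3061 + 0.6·0.6939) ≈ 0.3555
After an optical inspection='fail': P(defective) = 0.25·0.3555 / (0.25·0.3555 + 0.1·0.6445) ≈ 0.5796
After an optical inspection='pass': P(defective) = 0.75·0.5796 / (0.75·0.5796 + 0.9·0.4204) ≈ 0.5346
After a stress test='fail': P(defective) = 0.75·0.5346 / (0.75·0.5346 + 0.6·0.4654) ≈ 0.5895
After a stress test='pass': P(defective) = 0.25·0.5895 / (0.25·0.5895 + 0.4·0.4105) ≈ 0.4730

0.4730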